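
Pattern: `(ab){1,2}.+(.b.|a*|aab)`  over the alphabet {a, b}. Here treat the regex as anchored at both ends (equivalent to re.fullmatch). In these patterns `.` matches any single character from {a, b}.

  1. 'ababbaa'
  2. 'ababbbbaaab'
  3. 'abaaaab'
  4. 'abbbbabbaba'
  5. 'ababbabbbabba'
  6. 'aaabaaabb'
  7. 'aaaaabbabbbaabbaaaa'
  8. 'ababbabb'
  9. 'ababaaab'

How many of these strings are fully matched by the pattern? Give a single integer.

1 → match
2 → match
3 → match
4 → match
5 → match
6 → no match — must start with 'ab'
7 → no match — must start with 'ab'
8 → match
9 → match
Total matched: 7

7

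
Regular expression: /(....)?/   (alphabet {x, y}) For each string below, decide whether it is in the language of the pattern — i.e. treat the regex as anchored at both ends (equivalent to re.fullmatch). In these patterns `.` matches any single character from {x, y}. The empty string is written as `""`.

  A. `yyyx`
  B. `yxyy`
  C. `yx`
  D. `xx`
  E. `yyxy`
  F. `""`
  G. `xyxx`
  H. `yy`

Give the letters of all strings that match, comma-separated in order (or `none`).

A, B, E, F, G

A → match
B → match
C → no match
D → no match
E → match
F → match
G → match
H → no match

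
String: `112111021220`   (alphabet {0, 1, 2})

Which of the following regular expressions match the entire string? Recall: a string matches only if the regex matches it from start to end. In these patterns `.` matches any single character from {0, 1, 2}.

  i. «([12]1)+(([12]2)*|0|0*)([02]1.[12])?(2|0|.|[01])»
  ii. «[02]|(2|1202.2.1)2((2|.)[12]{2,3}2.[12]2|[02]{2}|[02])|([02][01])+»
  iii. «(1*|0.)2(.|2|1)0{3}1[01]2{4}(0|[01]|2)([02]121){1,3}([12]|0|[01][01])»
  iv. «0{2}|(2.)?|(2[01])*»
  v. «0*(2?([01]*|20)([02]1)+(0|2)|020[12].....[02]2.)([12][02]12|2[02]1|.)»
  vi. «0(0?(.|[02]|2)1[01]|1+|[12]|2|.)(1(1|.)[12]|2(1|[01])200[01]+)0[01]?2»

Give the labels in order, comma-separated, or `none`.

i → match
ii → no match
iii → no match
iv → no match
v → no match
vi → no match — must start with `0`

i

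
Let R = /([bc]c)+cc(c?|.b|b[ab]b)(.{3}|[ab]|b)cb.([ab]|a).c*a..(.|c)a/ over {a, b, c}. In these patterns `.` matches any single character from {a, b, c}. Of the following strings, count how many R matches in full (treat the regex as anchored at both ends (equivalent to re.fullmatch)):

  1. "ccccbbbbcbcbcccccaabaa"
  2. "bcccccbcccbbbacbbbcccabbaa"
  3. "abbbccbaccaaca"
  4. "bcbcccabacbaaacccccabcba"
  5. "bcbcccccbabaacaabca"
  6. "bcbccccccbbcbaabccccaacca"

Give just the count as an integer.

4

1 → match
2 → match
3 → no match
4 → match
5 → no match
6 → match
Total matched: 4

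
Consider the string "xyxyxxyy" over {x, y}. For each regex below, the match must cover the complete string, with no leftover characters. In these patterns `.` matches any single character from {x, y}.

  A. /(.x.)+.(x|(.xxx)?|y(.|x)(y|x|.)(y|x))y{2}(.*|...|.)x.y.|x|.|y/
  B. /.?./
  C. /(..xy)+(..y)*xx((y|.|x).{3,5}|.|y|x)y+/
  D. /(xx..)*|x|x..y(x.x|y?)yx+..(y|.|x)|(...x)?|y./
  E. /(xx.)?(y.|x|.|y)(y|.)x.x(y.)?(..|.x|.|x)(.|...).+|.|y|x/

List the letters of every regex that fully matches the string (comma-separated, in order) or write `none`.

A → no match
B → no match
C → match
D → no match
E → match

C, E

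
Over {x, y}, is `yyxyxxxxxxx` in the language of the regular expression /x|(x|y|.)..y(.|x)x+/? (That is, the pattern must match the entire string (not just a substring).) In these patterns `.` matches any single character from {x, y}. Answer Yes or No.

Yes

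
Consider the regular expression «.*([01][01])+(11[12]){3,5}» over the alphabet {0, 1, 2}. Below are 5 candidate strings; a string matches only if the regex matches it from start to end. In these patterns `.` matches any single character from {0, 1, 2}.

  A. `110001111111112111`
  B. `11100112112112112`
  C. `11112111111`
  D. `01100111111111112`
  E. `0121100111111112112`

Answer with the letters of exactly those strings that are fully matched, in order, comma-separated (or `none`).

A, B, C, D, E

A → match
B → match
C → match
D → match
E → match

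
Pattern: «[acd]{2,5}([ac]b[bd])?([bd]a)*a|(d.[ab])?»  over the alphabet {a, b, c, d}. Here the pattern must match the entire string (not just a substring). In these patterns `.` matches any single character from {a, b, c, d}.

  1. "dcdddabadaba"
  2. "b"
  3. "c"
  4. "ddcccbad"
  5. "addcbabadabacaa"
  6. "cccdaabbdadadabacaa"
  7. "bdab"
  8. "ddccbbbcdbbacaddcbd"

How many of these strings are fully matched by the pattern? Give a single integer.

1. "dcdddabadaba" → no match
2. "b" → no match
3. "c" → no match
4. "ddcccbad" → no match
5 → no match
6 → no match
7. "bdab" → no match
8 → no match
Total matched: 0

0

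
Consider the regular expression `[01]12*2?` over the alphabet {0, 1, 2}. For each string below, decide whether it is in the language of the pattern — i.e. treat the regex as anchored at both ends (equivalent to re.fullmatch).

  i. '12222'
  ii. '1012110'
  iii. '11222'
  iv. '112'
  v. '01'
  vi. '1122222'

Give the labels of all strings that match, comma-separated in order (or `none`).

iii, iv, v, vi

i → no match
ii → no match
iii → match
iv → match
v → match
vi → match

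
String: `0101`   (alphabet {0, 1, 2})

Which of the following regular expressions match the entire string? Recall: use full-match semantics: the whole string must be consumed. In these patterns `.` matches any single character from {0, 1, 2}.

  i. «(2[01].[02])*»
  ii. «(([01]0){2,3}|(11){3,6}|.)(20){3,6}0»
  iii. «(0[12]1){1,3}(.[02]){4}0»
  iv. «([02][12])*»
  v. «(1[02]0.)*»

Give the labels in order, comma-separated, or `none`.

iv

i → no match
ii → no match — must end with `200`
iii → no match — must end with `0`
iv → match
v → no match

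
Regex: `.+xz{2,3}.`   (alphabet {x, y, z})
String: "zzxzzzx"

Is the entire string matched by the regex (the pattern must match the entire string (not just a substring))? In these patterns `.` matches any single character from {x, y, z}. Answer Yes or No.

Yes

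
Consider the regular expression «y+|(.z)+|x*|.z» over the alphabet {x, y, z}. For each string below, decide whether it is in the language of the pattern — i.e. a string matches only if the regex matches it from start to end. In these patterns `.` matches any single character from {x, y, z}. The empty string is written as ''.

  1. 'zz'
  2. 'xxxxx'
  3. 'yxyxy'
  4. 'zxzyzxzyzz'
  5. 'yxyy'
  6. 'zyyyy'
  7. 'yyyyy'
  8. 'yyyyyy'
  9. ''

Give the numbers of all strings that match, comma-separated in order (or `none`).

1 → match
2 → match
3 → no match
4 → no match
5 → no match
6 → no match
7 → match
8 → match
9 → match

1, 2, 7, 8, 9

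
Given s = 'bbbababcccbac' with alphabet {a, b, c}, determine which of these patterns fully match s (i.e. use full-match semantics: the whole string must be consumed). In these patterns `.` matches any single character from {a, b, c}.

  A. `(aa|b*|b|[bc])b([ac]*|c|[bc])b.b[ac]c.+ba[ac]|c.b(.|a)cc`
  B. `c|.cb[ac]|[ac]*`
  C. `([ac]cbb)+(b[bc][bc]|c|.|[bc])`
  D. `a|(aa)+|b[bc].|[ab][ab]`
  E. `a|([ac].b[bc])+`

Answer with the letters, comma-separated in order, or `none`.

A → match
B → no match
C → no match
D → no match
E → no match

A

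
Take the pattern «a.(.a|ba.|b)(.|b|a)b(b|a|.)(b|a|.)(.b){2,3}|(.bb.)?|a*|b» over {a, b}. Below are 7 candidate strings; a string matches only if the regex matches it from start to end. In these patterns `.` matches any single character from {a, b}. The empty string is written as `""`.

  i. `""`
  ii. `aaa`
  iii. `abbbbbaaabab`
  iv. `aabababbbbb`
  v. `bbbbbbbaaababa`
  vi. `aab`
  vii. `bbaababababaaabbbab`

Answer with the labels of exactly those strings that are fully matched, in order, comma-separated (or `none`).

i, ii, iv

i. `""` → match
ii. `aaa` → match
iii. `abbbbbaaabab` → no match
iv. `aabababbbbb` → match
v → no match
vi. `aab` → no match
vii → no match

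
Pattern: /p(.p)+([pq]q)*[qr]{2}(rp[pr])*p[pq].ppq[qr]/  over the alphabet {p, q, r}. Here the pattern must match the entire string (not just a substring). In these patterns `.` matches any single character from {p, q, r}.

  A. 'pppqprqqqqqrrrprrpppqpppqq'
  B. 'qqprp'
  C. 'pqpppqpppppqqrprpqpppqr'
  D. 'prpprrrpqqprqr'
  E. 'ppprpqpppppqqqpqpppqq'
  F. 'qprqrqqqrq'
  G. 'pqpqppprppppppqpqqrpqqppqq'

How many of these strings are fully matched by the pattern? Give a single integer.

2

A → no match
B. 'qqprp' → no match — must start with 'p'
C → match
D → no match
E → no match
F. 'qprqrqqqrq' → no match — must start with 'p'
G → match
Total matched: 2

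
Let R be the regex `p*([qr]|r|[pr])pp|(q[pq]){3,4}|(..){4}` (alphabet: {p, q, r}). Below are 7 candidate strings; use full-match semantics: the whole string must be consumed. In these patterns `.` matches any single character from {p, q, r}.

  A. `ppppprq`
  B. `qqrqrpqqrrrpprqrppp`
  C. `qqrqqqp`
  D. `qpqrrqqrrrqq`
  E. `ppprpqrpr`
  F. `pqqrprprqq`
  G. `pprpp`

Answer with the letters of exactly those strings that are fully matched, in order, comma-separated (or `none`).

G

A → no match
B → no match
C → no match
D → no match
E → no match
F → no match
G → match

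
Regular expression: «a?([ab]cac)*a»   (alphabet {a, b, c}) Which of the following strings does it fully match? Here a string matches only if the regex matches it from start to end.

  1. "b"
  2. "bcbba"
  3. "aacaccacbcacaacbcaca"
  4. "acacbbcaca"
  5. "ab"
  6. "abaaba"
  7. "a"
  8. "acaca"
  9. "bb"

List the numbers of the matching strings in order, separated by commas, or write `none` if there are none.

1 → no match — must end with "a"
2 → no match
3 → no match
4 → no match
5 → no match — must end with "a"
6 → no match
7 → match
8 → match
9 → no match — must end with "a"

7, 8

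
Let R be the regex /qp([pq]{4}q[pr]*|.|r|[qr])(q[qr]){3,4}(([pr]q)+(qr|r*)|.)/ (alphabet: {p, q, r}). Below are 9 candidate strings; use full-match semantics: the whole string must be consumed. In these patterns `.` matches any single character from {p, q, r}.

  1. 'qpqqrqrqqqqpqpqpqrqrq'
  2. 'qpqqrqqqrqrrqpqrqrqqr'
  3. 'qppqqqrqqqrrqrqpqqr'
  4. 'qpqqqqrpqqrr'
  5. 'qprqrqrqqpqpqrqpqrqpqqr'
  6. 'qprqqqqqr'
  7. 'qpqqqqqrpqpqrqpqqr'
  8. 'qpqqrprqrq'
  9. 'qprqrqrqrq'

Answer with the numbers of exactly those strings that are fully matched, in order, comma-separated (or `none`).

1, 2, 3, 5, 9

1 → match
2 → match
3 → match
4 → no match
5 → match
6 → no match
7 → no match
8 → no match
9 → match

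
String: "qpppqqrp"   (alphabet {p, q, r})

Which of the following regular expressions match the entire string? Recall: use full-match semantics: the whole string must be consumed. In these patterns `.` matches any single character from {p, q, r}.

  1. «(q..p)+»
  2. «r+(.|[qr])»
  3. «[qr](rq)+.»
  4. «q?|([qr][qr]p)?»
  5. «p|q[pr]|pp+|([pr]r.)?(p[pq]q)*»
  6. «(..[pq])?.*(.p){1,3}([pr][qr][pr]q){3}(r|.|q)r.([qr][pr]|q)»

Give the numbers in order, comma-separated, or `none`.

1 → match
2 → no match — must start with "r"
3 → no match
4 → no match
5 → no match
6 → no match

1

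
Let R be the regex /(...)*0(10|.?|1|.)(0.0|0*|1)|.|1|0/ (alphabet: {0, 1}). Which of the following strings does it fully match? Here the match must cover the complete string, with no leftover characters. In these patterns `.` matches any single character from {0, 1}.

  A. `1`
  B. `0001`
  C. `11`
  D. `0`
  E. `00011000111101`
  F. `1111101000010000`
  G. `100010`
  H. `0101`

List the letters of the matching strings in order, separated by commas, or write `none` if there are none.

A. `1` → match
B. `0001` → no match
C. `11` → no match
D. `0` → match
E → match
F → match
G. `100010` → match
H. `0101` → match

A, D, E, F, G, H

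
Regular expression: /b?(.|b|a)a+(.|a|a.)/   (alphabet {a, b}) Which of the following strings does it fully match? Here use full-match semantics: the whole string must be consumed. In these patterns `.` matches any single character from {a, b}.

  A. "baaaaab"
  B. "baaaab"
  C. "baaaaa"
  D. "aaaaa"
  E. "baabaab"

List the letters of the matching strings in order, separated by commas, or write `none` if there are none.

A, B, C, D

A → match
B → match
C → match
D → match
E → no match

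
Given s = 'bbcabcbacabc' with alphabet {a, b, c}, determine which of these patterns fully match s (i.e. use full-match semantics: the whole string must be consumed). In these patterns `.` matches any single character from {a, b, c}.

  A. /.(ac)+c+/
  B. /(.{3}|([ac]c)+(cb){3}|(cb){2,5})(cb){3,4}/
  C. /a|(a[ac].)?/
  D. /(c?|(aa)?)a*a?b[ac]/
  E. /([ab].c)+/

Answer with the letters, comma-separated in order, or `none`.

A → no match
B → no match — must end with 'cb'
C → no match
D → no match
E → match

E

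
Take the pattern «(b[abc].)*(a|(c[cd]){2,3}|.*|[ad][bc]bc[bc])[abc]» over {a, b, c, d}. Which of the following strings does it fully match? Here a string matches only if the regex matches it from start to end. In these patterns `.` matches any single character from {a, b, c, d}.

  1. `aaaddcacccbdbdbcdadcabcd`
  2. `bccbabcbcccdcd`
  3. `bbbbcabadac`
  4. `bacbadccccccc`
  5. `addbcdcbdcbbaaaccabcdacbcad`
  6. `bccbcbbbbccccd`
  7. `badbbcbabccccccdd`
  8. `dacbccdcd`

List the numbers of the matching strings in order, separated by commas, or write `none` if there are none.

1 → no match
2 → no match
3 → match
4 → match
5 → no match
6 → no match
7 → no match
8 → no match

3, 4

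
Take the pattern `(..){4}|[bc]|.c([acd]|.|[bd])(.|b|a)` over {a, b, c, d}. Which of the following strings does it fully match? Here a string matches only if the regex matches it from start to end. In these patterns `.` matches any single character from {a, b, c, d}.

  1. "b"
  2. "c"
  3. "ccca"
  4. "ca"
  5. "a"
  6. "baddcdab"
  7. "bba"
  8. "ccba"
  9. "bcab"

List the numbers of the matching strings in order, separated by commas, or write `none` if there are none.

1. "b" → match
2. "c" → match
3. "ccca" → match
4. "ca" → no match
5. "a" → no match
6. "baddcdab" → match
7. "bba" → no match
8. "ccba" → match
9. "bcab" → match

1, 2, 3, 6, 8, 9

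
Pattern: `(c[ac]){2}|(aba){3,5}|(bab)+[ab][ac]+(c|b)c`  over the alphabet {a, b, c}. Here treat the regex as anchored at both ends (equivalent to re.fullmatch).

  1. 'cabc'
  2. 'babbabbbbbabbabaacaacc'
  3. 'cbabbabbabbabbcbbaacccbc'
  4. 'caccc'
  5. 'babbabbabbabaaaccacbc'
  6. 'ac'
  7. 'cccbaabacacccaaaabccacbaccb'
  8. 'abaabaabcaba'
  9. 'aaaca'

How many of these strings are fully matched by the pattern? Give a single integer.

1 → no match
2 → no match
3 → no match
4 → no match
5 → match
6 → no match
7 → no match
8 → no match
9 → no match
Total matched: 1

1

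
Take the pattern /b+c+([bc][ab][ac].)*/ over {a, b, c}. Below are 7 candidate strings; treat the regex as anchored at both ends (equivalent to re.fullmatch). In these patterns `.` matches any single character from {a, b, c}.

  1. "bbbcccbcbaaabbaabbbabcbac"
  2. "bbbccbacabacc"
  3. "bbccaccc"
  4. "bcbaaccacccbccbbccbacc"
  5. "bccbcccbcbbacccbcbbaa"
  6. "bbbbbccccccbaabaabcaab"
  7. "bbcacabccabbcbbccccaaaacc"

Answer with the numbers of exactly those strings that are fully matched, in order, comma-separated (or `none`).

1 → no match
2 → match
3. "bbccaccc" → no match
4 → match
5 → no match
6 → match
7 → no match

2, 4, 6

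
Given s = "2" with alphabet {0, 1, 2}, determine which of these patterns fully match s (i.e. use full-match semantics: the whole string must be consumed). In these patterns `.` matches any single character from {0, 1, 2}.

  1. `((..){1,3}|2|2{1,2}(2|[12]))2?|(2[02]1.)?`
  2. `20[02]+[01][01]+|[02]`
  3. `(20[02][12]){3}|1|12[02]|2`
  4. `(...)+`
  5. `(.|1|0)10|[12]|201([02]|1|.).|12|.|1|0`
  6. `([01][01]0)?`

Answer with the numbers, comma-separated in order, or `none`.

1 → match
2 → match
3 → match
4 → no match
5 → match
6 → no match

1, 2, 3, 5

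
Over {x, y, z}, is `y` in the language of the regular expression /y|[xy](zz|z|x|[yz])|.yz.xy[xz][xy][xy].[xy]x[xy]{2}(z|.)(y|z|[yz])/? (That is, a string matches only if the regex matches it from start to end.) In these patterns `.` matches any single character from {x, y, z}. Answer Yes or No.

Yes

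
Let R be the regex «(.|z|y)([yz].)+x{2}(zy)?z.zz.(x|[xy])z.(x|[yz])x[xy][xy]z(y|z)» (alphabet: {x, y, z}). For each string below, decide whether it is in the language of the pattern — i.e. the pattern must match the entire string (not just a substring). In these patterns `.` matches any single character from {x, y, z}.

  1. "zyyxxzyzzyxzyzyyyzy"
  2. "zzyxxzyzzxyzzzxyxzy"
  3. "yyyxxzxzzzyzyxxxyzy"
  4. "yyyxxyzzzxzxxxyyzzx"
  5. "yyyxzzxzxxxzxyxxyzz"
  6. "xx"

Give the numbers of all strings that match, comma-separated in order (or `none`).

2, 3

1 → no match
2 → match
3 → match
4 → no match
5 → no match
6 → no match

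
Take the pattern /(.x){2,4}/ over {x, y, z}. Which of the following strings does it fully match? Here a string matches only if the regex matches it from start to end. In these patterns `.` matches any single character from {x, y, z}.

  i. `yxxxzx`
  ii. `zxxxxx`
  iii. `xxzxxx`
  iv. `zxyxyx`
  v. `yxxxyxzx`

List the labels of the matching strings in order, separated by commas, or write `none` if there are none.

i → match
ii → match
iii → match
iv → match
v → match

i, ii, iii, iv, v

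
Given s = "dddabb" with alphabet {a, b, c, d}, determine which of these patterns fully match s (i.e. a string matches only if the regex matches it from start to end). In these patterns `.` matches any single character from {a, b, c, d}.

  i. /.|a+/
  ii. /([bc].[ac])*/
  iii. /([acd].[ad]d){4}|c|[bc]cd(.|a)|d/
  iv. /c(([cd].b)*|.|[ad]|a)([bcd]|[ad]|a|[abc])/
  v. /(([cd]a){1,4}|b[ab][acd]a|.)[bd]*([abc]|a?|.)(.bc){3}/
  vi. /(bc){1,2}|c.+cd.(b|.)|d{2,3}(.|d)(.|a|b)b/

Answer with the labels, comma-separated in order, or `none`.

i → no match
ii → no match
iii → no match
iv → no match — must start with "c"
v → no match — must end with "bc"
vi → match

vi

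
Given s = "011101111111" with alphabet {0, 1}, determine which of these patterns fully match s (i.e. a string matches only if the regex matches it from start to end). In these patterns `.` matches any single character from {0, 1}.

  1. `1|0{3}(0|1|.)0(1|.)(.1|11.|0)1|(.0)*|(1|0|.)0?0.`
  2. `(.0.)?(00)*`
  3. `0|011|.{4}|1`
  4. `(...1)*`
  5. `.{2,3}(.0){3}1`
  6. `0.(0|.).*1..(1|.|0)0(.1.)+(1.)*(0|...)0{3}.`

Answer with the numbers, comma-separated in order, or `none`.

4

1 → no match
2 → no match
3 → no match
4 → match
5 → no match — must end with "01"
6 → no match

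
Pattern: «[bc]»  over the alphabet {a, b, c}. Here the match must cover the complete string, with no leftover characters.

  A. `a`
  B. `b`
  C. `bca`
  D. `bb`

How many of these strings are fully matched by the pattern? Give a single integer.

A → no match
B → match
C → no match
D → no match
Total matched: 1

1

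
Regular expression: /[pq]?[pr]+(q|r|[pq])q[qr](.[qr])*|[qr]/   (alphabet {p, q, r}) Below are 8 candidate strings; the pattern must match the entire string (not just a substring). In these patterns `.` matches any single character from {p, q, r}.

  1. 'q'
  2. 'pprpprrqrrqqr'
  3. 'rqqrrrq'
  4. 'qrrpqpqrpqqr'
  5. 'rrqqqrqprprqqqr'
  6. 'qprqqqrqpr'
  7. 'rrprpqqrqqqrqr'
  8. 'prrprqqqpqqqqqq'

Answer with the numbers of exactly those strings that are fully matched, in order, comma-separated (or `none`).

1 → match
2 → match
3 → no match
4 → no match
5 → match
6 → match
7 → match
8 → no match

1, 2, 5, 6, 7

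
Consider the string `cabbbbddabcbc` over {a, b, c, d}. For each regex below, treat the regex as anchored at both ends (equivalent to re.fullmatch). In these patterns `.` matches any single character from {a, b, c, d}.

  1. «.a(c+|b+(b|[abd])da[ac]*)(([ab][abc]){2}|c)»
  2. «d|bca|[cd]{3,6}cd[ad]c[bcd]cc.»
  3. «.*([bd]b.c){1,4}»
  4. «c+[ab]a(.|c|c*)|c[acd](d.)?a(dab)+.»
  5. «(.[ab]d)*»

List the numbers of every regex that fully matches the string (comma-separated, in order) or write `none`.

1

1 → match
2 → no match
3 → no match
4 → no match
5 → no match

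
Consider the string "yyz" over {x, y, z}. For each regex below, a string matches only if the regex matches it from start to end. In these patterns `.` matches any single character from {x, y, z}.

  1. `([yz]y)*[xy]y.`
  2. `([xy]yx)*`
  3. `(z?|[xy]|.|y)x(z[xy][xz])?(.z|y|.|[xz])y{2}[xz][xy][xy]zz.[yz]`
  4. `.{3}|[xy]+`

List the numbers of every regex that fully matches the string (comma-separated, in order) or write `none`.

1, 4

1 → match
2 → no match
3 → no match
4 → match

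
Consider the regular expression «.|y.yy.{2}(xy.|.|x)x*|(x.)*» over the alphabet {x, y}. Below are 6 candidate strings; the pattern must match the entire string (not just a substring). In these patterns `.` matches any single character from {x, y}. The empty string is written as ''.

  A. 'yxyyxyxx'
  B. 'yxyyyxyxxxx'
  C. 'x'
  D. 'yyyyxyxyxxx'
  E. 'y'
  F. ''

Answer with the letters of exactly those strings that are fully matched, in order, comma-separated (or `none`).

A → match
B → match
C → match
D → match
E → match
F → match

A, B, C, D, E, F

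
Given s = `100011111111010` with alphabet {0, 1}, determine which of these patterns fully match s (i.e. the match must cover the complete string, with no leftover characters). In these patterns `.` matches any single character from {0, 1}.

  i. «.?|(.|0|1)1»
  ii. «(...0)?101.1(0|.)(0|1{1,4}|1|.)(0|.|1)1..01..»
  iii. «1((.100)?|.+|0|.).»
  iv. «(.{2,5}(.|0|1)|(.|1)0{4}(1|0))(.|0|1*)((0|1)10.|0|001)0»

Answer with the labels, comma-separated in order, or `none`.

iii, iv

i → no match
ii → no match
iii → match
iv → match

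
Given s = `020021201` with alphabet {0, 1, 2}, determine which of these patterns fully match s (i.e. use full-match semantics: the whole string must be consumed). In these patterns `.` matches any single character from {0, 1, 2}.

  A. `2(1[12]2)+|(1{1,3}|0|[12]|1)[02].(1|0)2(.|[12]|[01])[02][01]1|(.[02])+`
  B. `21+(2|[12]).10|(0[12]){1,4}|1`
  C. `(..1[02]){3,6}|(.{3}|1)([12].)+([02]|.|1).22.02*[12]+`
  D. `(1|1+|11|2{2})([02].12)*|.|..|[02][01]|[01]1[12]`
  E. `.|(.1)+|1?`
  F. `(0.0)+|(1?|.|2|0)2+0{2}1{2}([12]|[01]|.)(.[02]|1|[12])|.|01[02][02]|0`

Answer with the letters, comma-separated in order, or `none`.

A

A → match
B → no match
C → no match
D → no match
E → no match
F → no match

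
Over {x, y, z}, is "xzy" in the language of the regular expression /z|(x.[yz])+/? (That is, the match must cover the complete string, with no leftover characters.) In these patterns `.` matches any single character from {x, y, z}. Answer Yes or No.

Yes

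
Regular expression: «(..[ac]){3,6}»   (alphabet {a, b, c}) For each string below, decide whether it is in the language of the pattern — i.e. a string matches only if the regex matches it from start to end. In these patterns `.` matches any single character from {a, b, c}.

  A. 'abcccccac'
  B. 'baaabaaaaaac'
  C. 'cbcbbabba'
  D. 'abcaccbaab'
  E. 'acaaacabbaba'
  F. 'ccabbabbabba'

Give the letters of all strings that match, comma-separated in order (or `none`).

A → match
B → match
C → match
D → no match
E → no match
F → match

A, B, C, F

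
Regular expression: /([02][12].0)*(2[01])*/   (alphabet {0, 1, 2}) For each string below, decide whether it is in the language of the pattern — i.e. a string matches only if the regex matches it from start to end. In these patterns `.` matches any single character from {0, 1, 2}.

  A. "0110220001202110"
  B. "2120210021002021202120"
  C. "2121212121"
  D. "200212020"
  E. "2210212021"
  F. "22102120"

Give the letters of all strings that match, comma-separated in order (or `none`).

A, B, C, E, F

A → match
B → match
C → match
D → no match
E → match
F → match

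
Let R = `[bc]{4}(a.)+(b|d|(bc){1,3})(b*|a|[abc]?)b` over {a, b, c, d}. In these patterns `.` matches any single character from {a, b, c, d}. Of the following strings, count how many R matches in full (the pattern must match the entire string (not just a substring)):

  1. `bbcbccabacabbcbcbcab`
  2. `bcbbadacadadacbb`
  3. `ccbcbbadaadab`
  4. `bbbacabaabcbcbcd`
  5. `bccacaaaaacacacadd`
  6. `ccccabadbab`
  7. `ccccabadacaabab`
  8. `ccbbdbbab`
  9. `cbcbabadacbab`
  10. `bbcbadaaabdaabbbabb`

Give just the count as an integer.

1 → no match
2 → match
3 → no match
4 → no match — must end with `b`
5 → no match — must end with `b`
6 → match
7 → match
8 → no match
9 → match
10 → no match
Total matched: 4

4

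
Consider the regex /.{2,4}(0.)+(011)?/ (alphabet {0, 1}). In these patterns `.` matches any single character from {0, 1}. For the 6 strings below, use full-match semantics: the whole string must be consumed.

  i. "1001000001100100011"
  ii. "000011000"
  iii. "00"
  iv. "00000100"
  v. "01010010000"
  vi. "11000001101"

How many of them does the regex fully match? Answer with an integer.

1

i → no match
ii → no match
iii → no match
iv → match
v → no match
vi → no match
Total matched: 1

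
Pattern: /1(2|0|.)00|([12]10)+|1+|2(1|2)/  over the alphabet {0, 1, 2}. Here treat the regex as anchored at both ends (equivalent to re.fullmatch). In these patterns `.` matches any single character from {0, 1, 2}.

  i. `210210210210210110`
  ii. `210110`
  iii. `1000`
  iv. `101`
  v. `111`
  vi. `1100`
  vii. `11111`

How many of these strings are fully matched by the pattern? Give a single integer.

6

i → match
ii → match
iii → match
iv → no match
v → match
vi → match
vii → match
Total matched: 6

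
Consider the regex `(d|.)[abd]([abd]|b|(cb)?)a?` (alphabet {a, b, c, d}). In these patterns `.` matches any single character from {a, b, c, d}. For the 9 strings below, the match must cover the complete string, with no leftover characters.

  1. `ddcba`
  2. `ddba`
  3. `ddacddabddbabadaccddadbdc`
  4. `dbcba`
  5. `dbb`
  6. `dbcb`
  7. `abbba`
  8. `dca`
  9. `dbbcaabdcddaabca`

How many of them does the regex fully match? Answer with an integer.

1 → match
2 → match
3 → no match
4 → match
5 → match
6 → match
7 → no match
8 → no match
9 → no match
Total matched: 5

5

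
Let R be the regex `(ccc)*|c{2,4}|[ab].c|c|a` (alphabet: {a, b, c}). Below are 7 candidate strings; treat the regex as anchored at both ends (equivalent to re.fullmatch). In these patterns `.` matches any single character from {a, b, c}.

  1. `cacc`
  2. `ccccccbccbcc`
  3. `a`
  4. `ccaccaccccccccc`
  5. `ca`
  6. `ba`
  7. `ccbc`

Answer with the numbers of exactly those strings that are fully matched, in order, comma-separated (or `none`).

1 → no match
2 → no match
3 → match
4 → no match
5 → no match
6 → no match
7 → no match

3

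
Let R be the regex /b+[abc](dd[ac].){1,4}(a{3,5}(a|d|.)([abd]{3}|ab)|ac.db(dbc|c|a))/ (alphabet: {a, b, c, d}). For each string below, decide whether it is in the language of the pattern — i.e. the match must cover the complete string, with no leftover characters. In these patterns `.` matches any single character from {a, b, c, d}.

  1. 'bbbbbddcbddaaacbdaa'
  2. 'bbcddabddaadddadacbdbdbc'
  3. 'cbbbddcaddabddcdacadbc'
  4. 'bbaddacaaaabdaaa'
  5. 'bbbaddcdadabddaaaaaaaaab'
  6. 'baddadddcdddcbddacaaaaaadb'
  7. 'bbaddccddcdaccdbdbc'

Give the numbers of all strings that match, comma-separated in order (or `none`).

1 → no match
2 → no match
3 → no match — must start with 'b'
4 → no match
5 → no match
6 → match
7 → match

6, 7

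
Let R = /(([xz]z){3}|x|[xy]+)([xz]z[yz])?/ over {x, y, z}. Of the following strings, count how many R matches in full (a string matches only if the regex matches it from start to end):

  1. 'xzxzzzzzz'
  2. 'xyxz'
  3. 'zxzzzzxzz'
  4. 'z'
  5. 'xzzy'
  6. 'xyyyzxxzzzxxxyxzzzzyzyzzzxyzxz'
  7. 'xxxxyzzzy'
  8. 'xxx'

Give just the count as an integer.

1 → match
2 → no match
3 → no match
4 → no match
5 → match
6 → no match
7 → no match
8 → match
Total matched: 3

3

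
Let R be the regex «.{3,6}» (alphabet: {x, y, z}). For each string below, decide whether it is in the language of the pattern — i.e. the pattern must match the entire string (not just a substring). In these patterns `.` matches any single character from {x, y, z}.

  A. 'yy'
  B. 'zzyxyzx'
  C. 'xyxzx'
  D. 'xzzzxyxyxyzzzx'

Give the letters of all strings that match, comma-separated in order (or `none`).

A → no match
B → no match
C → match
D → no match

C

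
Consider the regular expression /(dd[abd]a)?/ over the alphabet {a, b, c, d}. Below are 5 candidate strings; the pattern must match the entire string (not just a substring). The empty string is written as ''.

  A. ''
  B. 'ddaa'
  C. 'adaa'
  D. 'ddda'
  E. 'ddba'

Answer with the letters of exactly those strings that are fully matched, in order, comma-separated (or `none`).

A, B, D, E

A → match
B → match
C → no match
D → match
E → match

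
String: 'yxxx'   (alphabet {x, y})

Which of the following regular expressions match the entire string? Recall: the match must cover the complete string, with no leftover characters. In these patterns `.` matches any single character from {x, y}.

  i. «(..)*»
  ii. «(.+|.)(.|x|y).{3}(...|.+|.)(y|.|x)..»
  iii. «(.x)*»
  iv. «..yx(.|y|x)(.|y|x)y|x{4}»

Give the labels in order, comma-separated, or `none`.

i → match
ii → no match
iii → match
iv → no match

i, iii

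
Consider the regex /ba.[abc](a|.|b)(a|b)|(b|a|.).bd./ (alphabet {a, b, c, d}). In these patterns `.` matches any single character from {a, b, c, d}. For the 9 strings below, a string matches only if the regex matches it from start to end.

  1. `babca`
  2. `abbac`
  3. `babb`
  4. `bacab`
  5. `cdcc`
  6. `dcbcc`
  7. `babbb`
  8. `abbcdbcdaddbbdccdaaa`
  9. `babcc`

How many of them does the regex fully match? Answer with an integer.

1. `babca` → no match
2. `abbac` → no match
3. `babb` → no match
4. `bacab` → no match
5. `cdcc` → no match
6. `dcbcc` → no match
7. `babbb` → no match
8 → no match
9. `babcc` → no match
Total matched: 0

0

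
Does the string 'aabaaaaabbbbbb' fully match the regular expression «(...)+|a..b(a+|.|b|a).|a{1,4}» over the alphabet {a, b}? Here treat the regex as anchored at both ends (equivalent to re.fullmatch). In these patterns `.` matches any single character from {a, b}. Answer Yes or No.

No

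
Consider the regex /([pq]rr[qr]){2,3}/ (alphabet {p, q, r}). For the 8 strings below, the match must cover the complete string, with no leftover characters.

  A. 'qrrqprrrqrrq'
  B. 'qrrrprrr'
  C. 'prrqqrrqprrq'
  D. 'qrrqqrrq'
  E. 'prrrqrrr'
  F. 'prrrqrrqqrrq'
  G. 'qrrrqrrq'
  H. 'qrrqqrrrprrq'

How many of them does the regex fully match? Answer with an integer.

8

A → match
B → match
C → match
D → match
E → match
F → match
G → match
H → match
Total matched: 8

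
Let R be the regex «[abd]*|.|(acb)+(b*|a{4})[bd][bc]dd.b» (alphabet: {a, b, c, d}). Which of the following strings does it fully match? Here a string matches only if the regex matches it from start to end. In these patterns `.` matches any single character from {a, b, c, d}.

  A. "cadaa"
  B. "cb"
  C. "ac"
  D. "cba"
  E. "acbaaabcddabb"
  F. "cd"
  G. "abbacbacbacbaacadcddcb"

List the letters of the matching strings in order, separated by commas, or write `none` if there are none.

A → no match
B → no match
C → no match
D → no match
E → no match
F → no match
G → no match

none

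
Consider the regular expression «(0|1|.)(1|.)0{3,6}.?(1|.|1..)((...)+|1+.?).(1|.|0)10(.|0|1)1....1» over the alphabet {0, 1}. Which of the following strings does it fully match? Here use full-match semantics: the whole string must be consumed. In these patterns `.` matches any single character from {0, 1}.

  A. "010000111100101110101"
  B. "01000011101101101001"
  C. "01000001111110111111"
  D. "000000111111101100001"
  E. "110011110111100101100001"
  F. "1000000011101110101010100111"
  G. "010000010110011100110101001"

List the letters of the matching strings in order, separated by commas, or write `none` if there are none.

A, B, D

A → match
B → match
C → no match
D → match
E → no match
F → no match
G → no match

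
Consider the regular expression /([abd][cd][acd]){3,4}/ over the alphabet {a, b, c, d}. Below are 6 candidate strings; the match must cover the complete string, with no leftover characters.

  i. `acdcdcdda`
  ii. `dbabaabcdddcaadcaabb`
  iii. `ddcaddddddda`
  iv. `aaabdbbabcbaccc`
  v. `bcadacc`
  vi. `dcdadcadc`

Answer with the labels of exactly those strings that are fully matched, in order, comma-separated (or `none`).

iii, vi

i → no match
ii → no match
iii → match
iv → no match
v → no match
vi → match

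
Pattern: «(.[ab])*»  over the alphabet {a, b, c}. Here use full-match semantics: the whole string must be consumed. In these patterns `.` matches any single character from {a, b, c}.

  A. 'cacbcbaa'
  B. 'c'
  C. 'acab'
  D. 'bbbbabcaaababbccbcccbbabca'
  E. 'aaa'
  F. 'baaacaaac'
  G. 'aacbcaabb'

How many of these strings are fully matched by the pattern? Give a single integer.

1

A → match
B → no match
C → no match
D → no match
E → no match
F → no match
G → no match
Total matched: 1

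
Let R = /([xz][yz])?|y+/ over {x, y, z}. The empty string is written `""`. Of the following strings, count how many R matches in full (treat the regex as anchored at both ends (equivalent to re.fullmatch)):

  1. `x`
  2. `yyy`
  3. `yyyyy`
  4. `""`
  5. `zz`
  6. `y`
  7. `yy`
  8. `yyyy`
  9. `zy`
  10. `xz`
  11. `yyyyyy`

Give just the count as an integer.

10

1 → no match
2 → match
3 → match
4 → match
5 → match
6 → match
7 → match
8 → match
9 → match
10 → match
11 → match
Total matched: 10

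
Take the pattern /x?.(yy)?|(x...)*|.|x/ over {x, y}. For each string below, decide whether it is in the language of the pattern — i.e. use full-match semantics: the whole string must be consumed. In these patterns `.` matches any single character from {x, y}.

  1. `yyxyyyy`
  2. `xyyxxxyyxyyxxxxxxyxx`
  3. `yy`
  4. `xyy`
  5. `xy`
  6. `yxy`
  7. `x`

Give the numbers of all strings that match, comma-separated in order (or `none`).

1. `yyxyyyy` → no match
2 → match
3. `yy` → no match
4. `xyy` → match
5. `xy` → match
6. `yxy` → no match
7. `x` → match

2, 4, 5, 7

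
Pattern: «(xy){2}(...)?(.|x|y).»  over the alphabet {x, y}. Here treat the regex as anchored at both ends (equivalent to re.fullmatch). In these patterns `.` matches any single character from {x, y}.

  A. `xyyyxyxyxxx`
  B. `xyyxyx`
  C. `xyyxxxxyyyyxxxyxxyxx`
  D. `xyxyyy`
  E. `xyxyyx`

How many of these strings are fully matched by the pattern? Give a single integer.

2

A → no match
B → no match
C → no match
D → match
E → match
Total matched: 2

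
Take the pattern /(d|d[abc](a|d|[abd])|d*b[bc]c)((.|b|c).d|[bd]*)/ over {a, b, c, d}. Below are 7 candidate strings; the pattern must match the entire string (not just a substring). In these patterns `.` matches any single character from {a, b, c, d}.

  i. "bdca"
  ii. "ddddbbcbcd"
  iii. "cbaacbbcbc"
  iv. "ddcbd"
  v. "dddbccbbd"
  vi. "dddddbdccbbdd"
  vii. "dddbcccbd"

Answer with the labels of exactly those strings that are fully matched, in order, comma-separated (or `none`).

ii, v, vii

i → no match
ii → match
iii → no match
iv → no match
v → match
vi → no match
vii → match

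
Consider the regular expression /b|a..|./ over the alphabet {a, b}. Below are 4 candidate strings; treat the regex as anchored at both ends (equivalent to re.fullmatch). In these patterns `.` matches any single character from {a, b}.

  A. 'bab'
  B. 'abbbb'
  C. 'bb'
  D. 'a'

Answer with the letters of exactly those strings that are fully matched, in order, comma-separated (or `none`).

D

A. 'bab' → no match
B. 'abbbb' → no match
C. 'bb' → no match
D. 'a' → match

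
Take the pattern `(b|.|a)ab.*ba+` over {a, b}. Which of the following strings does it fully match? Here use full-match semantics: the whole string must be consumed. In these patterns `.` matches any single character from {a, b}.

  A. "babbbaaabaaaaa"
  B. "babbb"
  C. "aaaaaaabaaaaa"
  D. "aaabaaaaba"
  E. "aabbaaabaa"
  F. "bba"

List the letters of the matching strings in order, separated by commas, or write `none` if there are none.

A, E

A → match
B → no match — must end with "a"
C → no match
D → no match
E → match
F → no match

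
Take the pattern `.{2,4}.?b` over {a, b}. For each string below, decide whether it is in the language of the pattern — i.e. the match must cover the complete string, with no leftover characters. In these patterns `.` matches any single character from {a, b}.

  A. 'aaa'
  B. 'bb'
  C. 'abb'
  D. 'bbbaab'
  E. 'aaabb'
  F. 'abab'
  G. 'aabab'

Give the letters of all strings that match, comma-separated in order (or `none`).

C, D, E, F, G

A → no match — must end with 'b'
B → no match
C → match
D → match
E → match
F → match
G → match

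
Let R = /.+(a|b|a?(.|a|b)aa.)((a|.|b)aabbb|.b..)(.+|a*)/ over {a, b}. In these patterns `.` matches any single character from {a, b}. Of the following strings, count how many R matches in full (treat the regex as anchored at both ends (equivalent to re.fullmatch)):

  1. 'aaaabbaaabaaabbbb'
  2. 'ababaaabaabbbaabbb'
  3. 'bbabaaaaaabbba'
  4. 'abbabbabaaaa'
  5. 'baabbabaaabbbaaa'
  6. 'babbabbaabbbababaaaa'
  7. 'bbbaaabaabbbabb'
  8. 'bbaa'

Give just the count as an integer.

7

1 → match
2 → match
3 → match
4 → match
5 → match
6 → match
7 → match
8 → no match
Total matched: 7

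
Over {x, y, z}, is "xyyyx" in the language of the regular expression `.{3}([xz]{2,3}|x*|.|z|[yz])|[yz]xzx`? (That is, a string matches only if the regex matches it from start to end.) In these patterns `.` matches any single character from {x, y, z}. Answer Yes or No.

No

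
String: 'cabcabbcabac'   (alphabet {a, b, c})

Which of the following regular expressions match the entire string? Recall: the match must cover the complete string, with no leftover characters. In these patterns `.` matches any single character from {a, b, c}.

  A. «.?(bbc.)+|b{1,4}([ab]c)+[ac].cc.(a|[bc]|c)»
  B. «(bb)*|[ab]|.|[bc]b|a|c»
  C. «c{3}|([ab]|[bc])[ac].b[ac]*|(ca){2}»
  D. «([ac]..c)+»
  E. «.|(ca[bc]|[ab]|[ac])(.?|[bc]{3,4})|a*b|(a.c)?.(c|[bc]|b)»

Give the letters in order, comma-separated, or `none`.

D

A → no match
B → no match
C → no match
D → match
E → no match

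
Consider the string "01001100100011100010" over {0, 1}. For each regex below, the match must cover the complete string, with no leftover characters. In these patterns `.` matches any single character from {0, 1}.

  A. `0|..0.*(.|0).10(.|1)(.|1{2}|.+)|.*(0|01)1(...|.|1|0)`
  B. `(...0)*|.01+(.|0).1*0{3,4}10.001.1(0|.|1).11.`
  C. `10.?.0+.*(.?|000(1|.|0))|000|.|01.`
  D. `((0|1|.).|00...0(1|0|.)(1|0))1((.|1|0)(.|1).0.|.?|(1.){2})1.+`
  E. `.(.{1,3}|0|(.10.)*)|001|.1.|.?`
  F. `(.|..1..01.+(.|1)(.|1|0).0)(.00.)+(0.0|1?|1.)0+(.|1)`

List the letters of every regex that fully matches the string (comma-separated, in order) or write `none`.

A → match
B → match
C → no match
D → no match
E → no match
F → no match

A, B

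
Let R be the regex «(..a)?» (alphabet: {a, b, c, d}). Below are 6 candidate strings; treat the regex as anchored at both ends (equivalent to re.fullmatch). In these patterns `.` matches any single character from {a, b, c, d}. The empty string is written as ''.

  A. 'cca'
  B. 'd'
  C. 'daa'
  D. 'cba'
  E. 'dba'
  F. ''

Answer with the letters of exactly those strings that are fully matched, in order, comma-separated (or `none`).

A → match
B → no match
C → match
D → match
E → match
F → match

A, C, D, E, F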